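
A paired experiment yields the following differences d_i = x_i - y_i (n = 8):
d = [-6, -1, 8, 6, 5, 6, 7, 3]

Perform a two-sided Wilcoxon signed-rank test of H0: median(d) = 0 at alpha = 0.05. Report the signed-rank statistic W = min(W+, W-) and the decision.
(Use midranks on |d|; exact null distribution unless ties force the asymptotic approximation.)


Step 1: Drop any zero differences (none here) and take |d_i|.
|d| = [6, 1, 8, 6, 5, 6, 7, 3]
Step 2: Midrank |d_i| (ties get averaged ranks).
ranks: |6|->5, |1|->1, |8|->8, |6|->5, |5|->3, |6|->5, |7|->7, |3|->2
Step 3: Attach original signs; sum ranks with positive sign and with negative sign.
W+ = 8 + 5 + 3 + 5 + 7 + 2 = 30
W- = 5 + 1 = 6
(Check: W+ + W- = 36 should equal n(n+1)/2 = 36.)
Step 4: Test statistic W = min(W+, W-) = 6.
Step 5: Ties in |d|, so use the tie-corrected normal approximation.
        E[W] = n(n+1)/4 = 8*9/4 = 18.
        Tie groups: |d|=6 (t=3); sum(t^3 - t) = 24.
        Var[W] = n(n+1)(2n+1)/24 - sum(t^3-t)/48 = 1224/24 - 24/48 = 50.5.
        z = (W - E[W]) / sqrt(Var[W]) = (6 - 18) / 7.1063 = -1.6886.
        Two-sided p = 2*Phi(z) = 0.091290.
Step 6: alpha = 0.05. fail to reject H0.

W+ = 30, W- = 6, W = min = 6, p = 0.091290, fail to reject H0.


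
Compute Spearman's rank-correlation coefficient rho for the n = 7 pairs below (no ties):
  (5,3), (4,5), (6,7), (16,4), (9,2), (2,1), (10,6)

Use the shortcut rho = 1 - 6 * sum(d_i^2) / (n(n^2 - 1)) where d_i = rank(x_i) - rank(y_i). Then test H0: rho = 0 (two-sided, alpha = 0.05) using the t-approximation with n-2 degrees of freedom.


Step 1: Rank x and y separately (midranks; no ties here).
rank(x): 5->3, 4->2, 6->4, 16->7, 9->5, 2->1, 10->6
rank(y): 3->3, 5->5, 7->7, 4->4, 2->2, 1->1, 6->6
Step 2: d_i = R_x(i) - R_y(i); compute d_i^2.
  (3-3)^2=0, (2-5)^2=9, (4-7)^2=9, (7-4)^2=9, (5-2)^2=9, (1-1)^2=0, (6-6)^2=0
sum(d^2) = 36.
Step 3: rho = 1 - 6*36 / (7*(7^2 - 1)) = 1 - 216/336 = 0.357143.
Step 4: Under H0, t = rho * sqrt((n-2)/(1-rho^2)) = 0.8550 ~ t(5).
Step 5: Two-sided p-value from the t-distribution with 5 df = 0.431611.
Step 6: alpha = 0.05. fail to reject H0.

rho = 0.3571, p = 0.431611, fail to reject H0 at alpha = 0.05.


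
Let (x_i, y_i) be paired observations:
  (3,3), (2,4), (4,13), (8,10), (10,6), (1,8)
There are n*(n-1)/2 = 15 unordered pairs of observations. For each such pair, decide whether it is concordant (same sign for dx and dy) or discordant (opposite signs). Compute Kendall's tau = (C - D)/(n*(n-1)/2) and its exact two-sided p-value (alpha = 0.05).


Step 1: Enumerate the 15 unordered pairs (i,j) with i<j and classify each by sign(x_j-x_i) * sign(y_j-y_i).
  (1,2):dx=-1,dy=+1->D; (1,3):dx=+1,dy=+10->C; (1,4):dx=+5,dy=+7->C; (1,5):dx=+7,dy=+3->C
  (1,6):dx=-2,dy=+5->D; (2,3):dx=+2,dy=+9->C; (2,4):dx=+6,dy=+6->C; (2,5):dx=+8,dy=+2->C
  (2,6):dx=-1,dy=+4->D; (3,4):dx=+4,dy=-3->D; (3,5):dx=+6,dy=-7->D; (3,6):dx=-3,dy=-5->C
  (4,5):dx=+2,dy=-4->D; (4,6):dx=-7,dy=-2->C; (5,6):dx=-9,dy=+2->D
Step 2: C = 8, D = 7, total pairs = 15.
Step 3: tau = (C - D)/(n(n-1)/2) = (8 - 7)/15 = 0.066667.
Step 4: Exact two-sided p-value (enumerate n! = 720 permutations of y under H0): p = 1.000000.
Step 5: alpha = 0.05. fail to reject H0.

tau_b = 0.0667 (C=8, D=7), p = 1.000000, fail to reject H0.


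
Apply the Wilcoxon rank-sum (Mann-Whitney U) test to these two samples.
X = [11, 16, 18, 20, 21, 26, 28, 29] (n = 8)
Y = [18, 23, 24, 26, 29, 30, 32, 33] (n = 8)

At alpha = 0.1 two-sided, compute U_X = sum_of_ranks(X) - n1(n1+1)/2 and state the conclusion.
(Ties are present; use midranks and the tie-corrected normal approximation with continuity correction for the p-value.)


Step 1: Combine and sort all 16 observations; assign midranks.
sorted (value, group): (11,X), (16,X), (18,X), (18,Y), (20,X), (21,X), (23,Y), (24,Y), (26,X), (26,Y), (28,X), (29,X), (29,Y), (30,Y), (32,Y), (33,Y)
ranks: 11->1, 16->2, 18->3.5, 18->3.5, 20->5, 21->6, 23->7, 24->8, 26->9.5, 26->9.5, 28->11, 29->12.5, 29->12.5, 30->14, 32->15, 33->16
Step 2: Rank sum for X: R1 = 1 + 2 + 3.5 + 5 + 6 + 9.5 + 11 + 12.5 = 50.5.
Step 3: U_X = R1 - n1(n1+1)/2 = 50.5 - 8*9/2 = 50.5 - 36 = 14.5.
       U_Y = n1*n2 - U_X = 64 - 14.5 = 49.5.
Step 4: Ties are present, so use the tie-corrected normal approximation (with continuity correction) for the p-value.
Step 5: p-value = 0.073565; compare to alpha = 0.1. reject H0.

U_X = 14.5, p = 0.073565, reject H0 at alpha = 0.1.


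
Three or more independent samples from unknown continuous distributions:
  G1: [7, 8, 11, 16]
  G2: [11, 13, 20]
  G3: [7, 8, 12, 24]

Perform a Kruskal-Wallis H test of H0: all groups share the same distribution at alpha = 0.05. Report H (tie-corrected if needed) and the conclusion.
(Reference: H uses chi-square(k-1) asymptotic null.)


Step 1: Combine all N = 11 observations and assign midranks.
sorted (value, group, rank): (7,G1,1.5), (7,G3,1.5), (8,G1,3.5), (8,G3,3.5), (11,G1,5.5), (11,G2,5.5), (12,G3,7), (13,G2,8), (16,G1,9), (20,G2,10), (24,G3,11)
Step 2: Sum ranks within each group.
R_1 = 19.5 (n_1 = 4)
R_2 = 23.5 (n_2 = 3)
R_3 = 23 (n_3 = 4)
Step 3: H = 12/(N(N+1)) * sum(R_i^2/n_i) - 3(N+1)
     = 12/(11*12) * (19.5^2/4 + 23.5^2/3 + 23^2/4) - 3*12
     = 0.090909 * 411.396 - 36
     = 1.399621.
Step 4: Ties present; correction factor C = 1 - 18/(11^3 - 11) = 0.986364. Corrected H = 1.399621 / 0.986364 = 1.418971.
Step 5: Under H0, H ~ chi^2(2); p-value = 0.491897.
Step 6: alpha = 0.05. fail to reject H0.

H = 1.4190, df = 2, p = 0.491897, fail to reject H0.


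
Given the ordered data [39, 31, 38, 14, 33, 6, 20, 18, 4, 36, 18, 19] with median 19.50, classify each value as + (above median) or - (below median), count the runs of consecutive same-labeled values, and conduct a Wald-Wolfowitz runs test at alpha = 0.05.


Step 1: Compute median = 19.50; label A = above, B = below.
Labels in order: AAABABABBABB  (n_A = 6, n_B = 6)
Step 2: Count runs R = 8.
Step 3: Under H0 (random ordering), E[R] = 2*n_A*n_B/(n_A+n_B) + 1 = 2*6*6/12 + 1 = 7.0000.
        Var[R] = 2*n_A*n_B*(2*n_A*n_B - n_A - n_B) / ((n_A+n_B)^2 * (n_A+n_B-1)) = 4320/1584 = 2.7273.
        SD[R] = 1.6514.
Step 4: Continuity-corrected z = (R - 0.5 - E[R]) / SD[R] = (8 - 0.5 - 7.0000) / 1.6514 = 0.3028.
Step 5: Two-sided p-value via normal approximation = 2*(1 - Phi(|z|)) = 0.762069.
Step 6: alpha = 0.05. fail to reject H0.

R = 8, z = 0.3028, p = 0.762069, fail to reject H0.


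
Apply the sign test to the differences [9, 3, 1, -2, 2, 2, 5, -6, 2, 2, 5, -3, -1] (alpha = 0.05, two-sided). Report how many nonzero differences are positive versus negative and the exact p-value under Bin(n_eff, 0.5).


Step 1: Discard zero differences. Original n = 13; n_eff = number of nonzero differences = 13.
Nonzero differences (with sign): +9, +3, +1, -2, +2, +2, +5, -6, +2, +2, +5, -3, -1
Step 2: Count signs: positive = 9, negative = 4.
Step 3: Under H0: P(positive) = 0.5, so the number of positives S ~ Bin(13, 0.5).
Step 4: Two-sided exact p-value = sum of Bin(13,0.5) probabilities at or below the observed probability = 0.266846.
Step 5: alpha = 0.05. fail to reject H0.

n_eff = 13, pos = 9, neg = 4, p = 0.266846, fail to reject H0.


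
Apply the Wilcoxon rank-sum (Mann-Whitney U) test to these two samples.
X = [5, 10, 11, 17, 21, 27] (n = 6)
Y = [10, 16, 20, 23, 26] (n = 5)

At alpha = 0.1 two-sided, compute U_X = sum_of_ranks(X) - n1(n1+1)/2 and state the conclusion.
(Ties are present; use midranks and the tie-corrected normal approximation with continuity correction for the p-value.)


Step 1: Combine and sort all 11 observations; assign midranks.
sorted (value, group): (5,X), (10,X), (10,Y), (11,X), (16,Y), (17,X), (20,Y), (21,X), (23,Y), (26,Y), (27,X)
ranks: 5->1, 10->2.5, 10->2.5, 11->4, 16->5, 17->6, 20->7, 21->8, 23->9, 26->10, 27->11
Step 2: Rank sum for X: R1 = 1 + 2.5 + 4 + 6 + 8 + 11 = 32.5.
Step 3: U_X = R1 - n1(n1+1)/2 = 32.5 - 6*7/2 = 32.5 - 21 = 11.5.
       U_Y = n1*n2 - U_X = 30 - 11.5 = 18.5.
Step 4: Ties are present, so use the tie-corrected normal approximation (with continuity correction) for the p-value.
Step 5: p-value = 0.583025; compare to alpha = 0.1. fail to reject H0.

U_X = 11.5, p = 0.583025, fail to reject H0 at alpha = 0.1.


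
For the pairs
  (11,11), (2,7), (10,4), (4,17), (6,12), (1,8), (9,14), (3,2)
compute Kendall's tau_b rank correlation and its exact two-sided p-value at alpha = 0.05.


Step 1: Enumerate the 28 unordered pairs (i,j) with i<j and classify each by sign(x_j-x_i) * sign(y_j-y_i).
  (1,2):dx=-9,dy=-4->C; (1,3):dx=-1,dy=-7->C; (1,4):dx=-7,dy=+6->D; (1,5):dx=-5,dy=+1->D
  (1,6):dx=-10,dy=-3->C; (1,7):dx=-2,dy=+3->D; (1,8):dx=-8,dy=-9->C; (2,3):dx=+8,dy=-3->D
  (2,4):dx=+2,dy=+10->C; (2,5):dx=+4,dy=+5->C; (2,6):dx=-1,dy=+1->D; (2,7):dx=+7,dy=+7->C
  (2,8):dx=+1,dy=-5->D; (3,4):dx=-6,dy=+13->D; (3,5):dx=-4,dy=+8->D; (3,6):dx=-9,dy=+4->D
  (3,7):dx=-1,dy=+10->D; (3,8):dx=-7,dy=-2->C; (4,5):dx=+2,dy=-5->D; (4,6):dx=-3,dy=-9->C
  (4,7):dx=+5,dy=-3->D; (4,8):dx=-1,dy=-15->C; (5,6):dx=-5,dy=-4->C; (5,7):dx=+3,dy=+2->C
  (5,8):dx=-3,dy=-10->C; (6,7):dx=+8,dy=+6->C; (6,8):dx=+2,dy=-6->D; (7,8):dx=-6,dy=-12->C
Step 2: C = 15, D = 13, total pairs = 28.
Step 3: tau = (C - D)/(n(n-1)/2) = (15 - 13)/28 = 0.071429.
Step 4: Exact two-sided p-value (enumerate n! = 40320 permutations of y under H0): p = 0.904861.
Step 5: alpha = 0.05. fail to reject H0.

tau_b = 0.0714 (C=15, D=13), p = 0.904861, fail to reject H0.


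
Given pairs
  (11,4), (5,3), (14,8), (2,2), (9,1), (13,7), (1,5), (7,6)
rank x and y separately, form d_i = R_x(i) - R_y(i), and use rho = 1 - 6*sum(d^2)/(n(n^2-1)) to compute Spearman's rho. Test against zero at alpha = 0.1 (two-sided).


Step 1: Rank x and y separately (midranks; no ties here).
rank(x): 11->6, 5->3, 14->8, 2->2, 9->5, 13->7, 1->1, 7->4
rank(y): 4->4, 3->3, 8->8, 2->2, 1->1, 7->7, 5->5, 6->6
Step 2: d_i = R_x(i) - R_y(i); compute d_i^2.
  (6-4)^2=4, (3-3)^2=0, (8-8)^2=0, (2-2)^2=0, (5-1)^2=16, (7-7)^2=0, (1-5)^2=16, (4-6)^2=4
sum(d^2) = 40.
Step 3: rho = 1 - 6*40 / (8*(8^2 - 1)) = 1 - 240/504 = 0.523810.
Step 4: Under H0, t = rho * sqrt((n-2)/(1-rho^2)) = 1.5062 ~ t(6).
Step 5: Two-sided p-value from the t-distribution with 6 df = 0.182721.
Step 6: alpha = 0.1. fail to reject H0.

rho = 0.5238, p = 0.182721, fail to reject H0 at alpha = 0.1.


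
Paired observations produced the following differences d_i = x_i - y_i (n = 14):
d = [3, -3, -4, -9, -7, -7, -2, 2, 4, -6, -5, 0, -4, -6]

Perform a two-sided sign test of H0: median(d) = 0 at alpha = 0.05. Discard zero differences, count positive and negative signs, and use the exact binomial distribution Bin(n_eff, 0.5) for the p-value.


Step 1: Discard zero differences. Original n = 14; n_eff = number of nonzero differences = 13.
Nonzero differences (with sign): +3, -3, -4, -9, -7, -7, -2, +2, +4, -6, -5, -4, -6
Step 2: Count signs: positive = 3, negative = 10.
Step 3: Under H0: P(positive) = 0.5, so the number of positives S ~ Bin(13, 0.5).
Step 4: Two-sided exact p-value = sum of Bin(13,0.5) probabilities at or below the observed probability = 0.092285.
Step 5: alpha = 0.05. fail to reject H0.

n_eff = 13, pos = 3, neg = 10, p = 0.092285, fail to reject H0.


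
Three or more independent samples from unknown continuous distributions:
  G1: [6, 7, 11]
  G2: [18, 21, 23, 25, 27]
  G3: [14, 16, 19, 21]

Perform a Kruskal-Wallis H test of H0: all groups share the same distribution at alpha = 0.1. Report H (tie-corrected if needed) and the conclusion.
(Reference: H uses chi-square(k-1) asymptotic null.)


Step 1: Combine all N = 12 observations and assign midranks.
sorted (value, group, rank): (6,G1,1), (7,G1,2), (11,G1,3), (14,G3,4), (16,G3,5), (18,G2,6), (19,G3,7), (21,G2,8.5), (21,G3,8.5), (23,G2,10), (25,G2,11), (27,G2,12)
Step 2: Sum ranks within each group.
R_1 = 6 (n_1 = 3)
R_2 = 47.5 (n_2 = 5)
R_3 = 24.5 (n_3 = 4)
Step 3: H = 12/(N(N+1)) * sum(R_i^2/n_i) - 3(N+1)
     = 12/(12*13) * (6^2/3 + 47.5^2/5 + 24.5^2/4) - 3*13
     = 0.076923 * 613.312 - 39
     = 8.177885.
Step 4: Ties present; correction factor C = 1 - 6/(12^3 - 12) = 0.996503. Corrected H = 8.177885 / 0.996503 = 8.206579.
Step 5: Under H0, H ~ chi^2(2); p-value = 0.016518.
Step 6: alpha = 0.1. reject H0.

H = 8.2066, df = 2, p = 0.016518, reject H0.


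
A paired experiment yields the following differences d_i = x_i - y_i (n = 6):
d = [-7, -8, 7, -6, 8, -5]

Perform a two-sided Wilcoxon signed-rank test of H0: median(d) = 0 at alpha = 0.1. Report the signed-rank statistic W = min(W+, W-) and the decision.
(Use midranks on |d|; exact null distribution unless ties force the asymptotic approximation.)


Step 1: Drop any zero differences (none here) and take |d_i|.
|d| = [7, 8, 7, 6, 8, 5]
Step 2: Midrank |d_i| (ties get averaged ranks).
ranks: |7|->3.5, |8|->5.5, |7|->3.5, |6|->2, |8|->5.5, |5|->1
Step 3: Attach original signs; sum ranks with positive sign and with negative sign.
W+ = 3.5 + 5.5 = 9
W- = 3.5 + 5.5 + 2 + 1 = 12
(Check: W+ + W- = 21 should equal n(n+1)/2 = 21.)
Step 4: Test statistic W = min(W+, W-) = 9.
Step 5: Ties in |d|, so use the tie-corrected normal approximation.
        E[W] = n(n+1)/4 = 6*7/4 = 10.5.
        Tie groups: |d|=7 (t=2), |d|=8 (t=2); sum(t^3 - t) = 12.
        Var[W] = n(n+1)(2n+1)/24 - sum(t^3-t)/48 = 546/24 - 12/48 = 22.5.
        z = (W - E[W]) / sqrt(Var[W]) = (9 - 10.5) / 4.7434 = -0.3162.
        Two-sided p = 2*Phi(z) = 0.751830.
Step 6: alpha = 0.1. fail to reject H0.

W+ = 9, W- = 12, W = min = 9, p = 0.751830, fail to reject H0.


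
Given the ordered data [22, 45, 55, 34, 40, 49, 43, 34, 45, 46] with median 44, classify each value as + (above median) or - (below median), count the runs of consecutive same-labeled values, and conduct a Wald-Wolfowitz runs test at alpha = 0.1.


Step 1: Compute median = 44; label A = above, B = below.
Labels in order: BAABBABBAA  (n_A = 5, n_B = 5)
Step 2: Count runs R = 6.
Step 3: Under H0 (random ordering), E[R] = 2*n_A*n_B/(n_A+n_B) + 1 = 2*5*5/10 + 1 = 6.0000.
        Var[R] = 2*n_A*n_B*(2*n_A*n_B - n_A - n_B) / ((n_A+n_B)^2 * (n_A+n_B-1)) = 2000/900 = 2.2222.
        SD[R] = 1.4907.
Step 4: R = E[R], so z = 0 with no continuity correction.
Step 5: Two-sided p-value via normal approximation = 2*(1 - Phi(|z|)) = 1.000000.
Step 6: alpha = 0.1. fail to reject H0.

R = 6, z = 0.0000, p = 1.000000, fail to reject H0.


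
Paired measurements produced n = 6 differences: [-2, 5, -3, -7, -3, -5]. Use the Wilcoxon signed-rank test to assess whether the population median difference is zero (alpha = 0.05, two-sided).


Step 1: Drop any zero differences (none here) and take |d_i|.
|d| = [2, 5, 3, 7, 3, 5]
Step 2: Midrank |d_i| (ties get averaged ranks).
ranks: |2|->1, |5|->4.5, |3|->2.5, |7|->6, |3|->2.5, |5|->4.5
Step 3: Attach original signs; sum ranks with positive sign and with negative sign.
W+ = 4.5 = 4.5
W- = 1 + 2.5 + 6 + 2.5 + 4.5 = 16.5
(Check: W+ + W- = 21 should equal n(n+1)/2 = 21.)
Step 4: Test statistic W = min(W+, W-) = 4.5.
Step 5: Ties in |d|, so use the tie-corrected normal approximation.
        E[W] = n(n+1)/4 = 6*7/4 = 10.5.
        Tie groups: |d|=3 (t=2), |d|=5 (t=2); sum(t^3 - t) = 12.
        Var[W] = n(n+1)(2n+1)/24 - sum(t^3-t)/48 = 546/24 - 12/48 = 22.5.
        z = (W - E[W]) / sqrt(Var[W]) = (4.5 - 10.5) / 4.7434 = -1.2649.
        Two-sided p = 2*Phi(z) = 0.205903.
Step 6: alpha = 0.05. fail to reject H0.

W+ = 4.5, W- = 16.5, W = min = 4.5, p = 0.205903, fail to reject H0.


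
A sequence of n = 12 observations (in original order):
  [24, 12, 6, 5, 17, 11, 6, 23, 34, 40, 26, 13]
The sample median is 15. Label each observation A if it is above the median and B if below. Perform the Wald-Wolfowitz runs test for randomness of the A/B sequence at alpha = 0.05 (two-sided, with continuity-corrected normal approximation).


Step 1: Compute median = 15; label A = above, B = below.
Labels in order: ABBBABBAAAAB  (n_A = 6, n_B = 6)
Step 2: Count runs R = 6.
Step 3: Under H0 (random ordering), E[R] = 2*n_A*n_B/(n_A+n_B) + 1 = 2*6*6/12 + 1 = 7.0000.
        Var[R] = 2*n_A*n_B*(2*n_A*n_B - n_A - n_B) / ((n_A+n_B)^2 * (n_A+n_B-1)) = 4320/1584 = 2.7273.
        SD[R] = 1.6514.
Step 4: Continuity-corrected z = (R + 0.5 - E[R]) / SD[R] = (6 + 0.5 - 7.0000) / 1.6514 = -0.3028.
Step 5: Two-sided p-value via normal approximation = 2*(1 - Phi(|z|)) = 0.762069.
Step 6: alpha = 0.05. fail to reject H0.

R = 6, z = -0.3028, p = 0.762069, fail to reject H0.


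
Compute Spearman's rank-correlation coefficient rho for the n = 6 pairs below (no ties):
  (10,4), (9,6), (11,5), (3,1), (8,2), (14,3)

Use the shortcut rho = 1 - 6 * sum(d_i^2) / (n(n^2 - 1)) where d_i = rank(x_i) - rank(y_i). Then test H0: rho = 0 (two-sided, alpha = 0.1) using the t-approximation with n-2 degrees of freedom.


Step 1: Rank x and y separately (midranks; no ties here).
rank(x): 10->4, 9->3, 11->5, 3->1, 8->2, 14->6
rank(y): 4->4, 6->6, 5->5, 1->1, 2->2, 3->3
Step 2: d_i = R_x(i) - R_y(i); compute d_i^2.
  (4-4)^2=0, (3-6)^2=9, (5-5)^2=0, (1-1)^2=0, (2-2)^2=0, (6-3)^2=9
sum(d^2) = 18.
Step 3: rho = 1 - 6*18 / (6*(6^2 - 1)) = 1 - 108/210 = 0.485714.
Step 4: Under H0, t = rho * sqrt((n-2)/(1-rho^2)) = 1.1113 ~ t(4).
Step 5: Two-sided p-value from the t-distribution with 4 df = 0.328723.
Step 6: alpha = 0.1. fail to reject H0.

rho = 0.4857, p = 0.328723, fail to reject H0 at alpha = 0.1.


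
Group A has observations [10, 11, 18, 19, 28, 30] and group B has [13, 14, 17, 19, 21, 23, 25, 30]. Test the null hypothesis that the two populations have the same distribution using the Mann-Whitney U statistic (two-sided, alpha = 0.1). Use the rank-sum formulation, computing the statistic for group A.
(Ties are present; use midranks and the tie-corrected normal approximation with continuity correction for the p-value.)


Step 1: Combine and sort all 14 observations; assign midranks.
sorted (value, group): (10,X), (11,X), (13,Y), (14,Y), (17,Y), (18,X), (19,X), (19,Y), (21,Y), (23,Y), (25,Y), (28,X), (30,X), (30,Y)
ranks: 10->1, 11->2, 13->3, 14->4, 17->5, 18->6, 19->7.5, 19->7.5, 21->9, 23->10, 25->11, 28->12, 30->13.5, 30->13.5
Step 2: Rank sum for X: R1 = 1 + 2 + 6 + 7.5 + 12 + 13.5 = 42.
Step 3: U_X = R1 - n1(n1+1)/2 = 42 - 6*7/2 = 42 - 21 = 21.
       U_Y = n1*n2 - U_X = 48 - 21 = 27.
Step 4: Ties are present, so use the tie-corrected normal approximation (with continuity correction) for the p-value.
Step 5: p-value = 0.746347; compare to alpha = 0.1. fail to reject H0.

U_X = 21, p = 0.746347, fail to reject H0 at alpha = 0.1.


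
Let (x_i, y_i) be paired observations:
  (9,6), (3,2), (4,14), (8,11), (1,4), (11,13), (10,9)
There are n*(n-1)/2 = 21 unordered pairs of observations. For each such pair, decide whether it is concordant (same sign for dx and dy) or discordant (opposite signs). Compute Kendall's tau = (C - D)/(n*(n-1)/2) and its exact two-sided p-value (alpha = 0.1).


Step 1: Enumerate the 21 unordered pairs (i,j) with i<j and classify each by sign(x_j-x_i) * sign(y_j-y_i).
  (1,2):dx=-6,dy=-4->C; (1,3):dx=-5,dy=+8->D; (1,4):dx=-1,dy=+5->D; (1,5):dx=-8,dy=-2->C
  (1,6):dx=+2,dy=+7->C; (1,7):dx=+1,dy=+3->C; (2,3):dx=+1,dy=+12->C; (2,4):dx=+5,dy=+9->C
  (2,5):dx=-2,dy=+2->D; (2,6):dx=+8,dy=+11->C; (2,7):dx=+7,dy=+7->C; (3,4):dx=+4,dy=-3->D
  (3,5):dx=-3,dy=-10->C; (3,6):dx=+7,dy=-1->D; (3,7):dx=+6,dy=-5->D; (4,5):dx=-7,dy=-7->C
  (4,6):dx=+3,dy=+2->C; (4,7):dx=+2,dy=-2->D; (5,6):dx=+10,dy=+9->C; (5,7):dx=+9,dy=+5->C
  (6,7):dx=-1,dy=-4->C
Step 2: C = 14, D = 7, total pairs = 21.
Step 3: tau = (C - D)/(n(n-1)/2) = (14 - 7)/21 = 0.333333.
Step 4: Exact two-sided p-value (enumerate n! = 5040 permutations of y under H0): p = 0.381349.
Step 5: alpha = 0.1. fail to reject H0.

tau_b = 0.3333 (C=14, D=7), p = 0.381349, fail to reject H0.


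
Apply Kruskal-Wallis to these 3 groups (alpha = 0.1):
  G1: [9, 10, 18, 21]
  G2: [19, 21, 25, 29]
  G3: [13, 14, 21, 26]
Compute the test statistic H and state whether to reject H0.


Step 1: Combine all N = 12 observations and assign midranks.
sorted (value, group, rank): (9,G1,1), (10,G1,2), (13,G3,3), (14,G3,4), (18,G1,5), (19,G2,6), (21,G1,8), (21,G2,8), (21,G3,8), (25,G2,10), (26,G3,11), (29,G2,12)
Step 2: Sum ranks within each group.
R_1 = 16 (n_1 = 4)
R_2 = 36 (n_2 = 4)
R_3 = 26 (n_3 = 4)
Step 3: H = 12/(N(N+1)) * sum(R_i^2/n_i) - 3(N+1)
     = 12/(12*13) * (16^2/4 + 36^2/4 + 26^2/4) - 3*13
     = 0.076923 * 557 - 39
     = 3.846154.
Step 4: Ties present; correction factor C = 1 - 24/(12^3 - 12) = 0.986014. Corrected H = 3.846154 / 0.986014 = 3.900709.
Step 5: Under H0, H ~ chi^2(2); p-value = 0.142224.
Step 6: alpha = 0.1. fail to reject H0.

H = 3.9007, df = 2, p = 0.142224, fail to reject H0.


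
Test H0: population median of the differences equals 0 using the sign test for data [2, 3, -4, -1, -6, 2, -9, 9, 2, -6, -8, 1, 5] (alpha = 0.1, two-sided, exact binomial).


Step 1: Discard zero differences. Original n = 13; n_eff = number of nonzero differences = 13.
Nonzero differences (with sign): +2, +3, -4, -1, -6, +2, -9, +9, +2, -6, -8, +1, +5
Step 2: Count signs: positive = 7, negative = 6.
Step 3: Under H0: P(positive) = 0.5, so the number of positives S ~ Bin(13, 0.5).
Step 4: Two-sided exact p-value = sum of Bin(13,0.5) probabilities at or below the observed probability = 1.000000.
Step 5: alpha = 0.1. fail to reject H0.

n_eff = 13, pos = 7, neg = 6, p = 1.000000, fail to reject H0.


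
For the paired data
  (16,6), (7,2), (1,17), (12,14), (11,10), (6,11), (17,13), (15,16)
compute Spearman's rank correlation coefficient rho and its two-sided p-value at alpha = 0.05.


Step 1: Rank x and y separately (midranks; no ties here).
rank(x): 16->7, 7->3, 1->1, 12->5, 11->4, 6->2, 17->8, 15->6
rank(y): 6->2, 2->1, 17->8, 14->6, 10->3, 11->4, 13->5, 16->7
Step 2: d_i = R_x(i) - R_y(i); compute d_i^2.
  (7-2)^2=25, (3-1)^2=4, (1-8)^2=49, (5-6)^2=1, (4-3)^2=1, (2-4)^2=4, (8-5)^2=9, (6-7)^2=1
sum(d^2) = 94.
Step 3: rho = 1 - 6*94 / (8*(8^2 - 1)) = 1 - 564/504 = -0.119048.
Step 4: Under H0, t = rho * sqrt((n-2)/(1-rho^2)) = -0.2937 ~ t(6).
Step 5: Two-sided p-value from the t-distribution with 6 df = 0.778886.
Step 6: alpha = 0.05. fail to reject H0.

rho = -0.1190, p = 0.778886, fail to reject H0 at alpha = 0.05.


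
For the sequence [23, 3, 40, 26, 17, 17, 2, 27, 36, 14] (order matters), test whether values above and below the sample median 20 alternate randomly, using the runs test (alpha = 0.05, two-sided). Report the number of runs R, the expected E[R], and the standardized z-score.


Step 1: Compute median = 20; label A = above, B = below.
Labels in order: ABAABBBAAB  (n_A = 5, n_B = 5)
Step 2: Count runs R = 6.
Step 3: Under H0 (random ordering), E[R] = 2*n_A*n_B/(n_A+n_B) + 1 = 2*5*5/10 + 1 = 6.0000.
        Var[R] = 2*n_A*n_B*(2*n_A*n_B - n_A - n_B) / ((n_A+n_B)^2 * (n_A+n_B-1)) = 2000/900 = 2.2222.
        SD[R] = 1.4907.
Step 4: R = E[R], so z = 0 with no continuity correction.
Step 5: Two-sided p-value via normal approximation = 2*(1 - Phi(|z|)) = 1.000000.
Step 6: alpha = 0.05. fail to reject H0.

R = 6, z = 0.0000, p = 1.000000, fail to reject H0.


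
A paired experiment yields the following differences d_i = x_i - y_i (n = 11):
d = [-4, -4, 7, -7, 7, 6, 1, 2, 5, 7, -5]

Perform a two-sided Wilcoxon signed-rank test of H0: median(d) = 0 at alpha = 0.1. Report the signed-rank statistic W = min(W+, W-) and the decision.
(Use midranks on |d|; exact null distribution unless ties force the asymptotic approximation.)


Step 1: Drop any zero differences (none here) and take |d_i|.
|d| = [4, 4, 7, 7, 7, 6, 1, 2, 5, 7, 5]
Step 2: Midrank |d_i| (ties get averaged ranks).
ranks: |4|->3.5, |4|->3.5, |7|->9.5, |7|->9.5, |7|->9.5, |6|->7, |1|->1, |2|->2, |5|->5.5, |7|->9.5, |5|->5.5
Step 3: Attach original signs; sum ranks with positive sign and with negative sign.
W+ = 9.5 + 9.5 + 7 + 1 + 2 + 5.5 + 9.5 = 44
W- = 3.5 + 3.5 + 9.5 + 5.5 = 22
(Check: W+ + W- = 66 should equal n(n+1)/2 = 66.)
Step 4: Test statistic W = min(W+, W-) = 22.
Step 5: Ties in |d|, so use the tie-corrected normal approximation.
        E[W] = n(n+1)/4 = 11*12/4 = 33.
        Tie groups: |d|=4 (t=2), |d|=5 (t=2), |d|=7 (t=4); sum(t^3 - t) = 72.
        Var[W] = n(n+1)(2n+1)/24 - sum(t^3-t)/48 = 3036/24 - 72/48 = 125.
        z = (W - E[W]) / sqrt(Var[W]) = (22 - 33) / 11.1803 = -0.9839.
        Two-sided p = 2*Phi(z) = 0.325179.
Step 6: alpha = 0.1. fail to reject H0.

W+ = 44, W- = 22, W = min = 22, p = 0.325179, fail to reject H0.


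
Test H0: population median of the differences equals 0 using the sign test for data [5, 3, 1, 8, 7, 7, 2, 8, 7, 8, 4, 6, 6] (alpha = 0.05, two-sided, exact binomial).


Step 1: Discard zero differences. Original n = 13; n_eff = number of nonzero differences = 13.
Nonzero differences (with sign): +5, +3, +1, +8, +7, +7, +2, +8, +7, +8, +4, +6, +6
Step 2: Count signs: positive = 13, negative = 0.
Step 3: Under H0: P(positive) = 0.5, so the number of positives S ~ Bin(13, 0.5).
Step 4: Two-sided exact p-value = sum of Bin(13,0.5) probabilities at or below the observed probability = 0.000244.
Step 5: alpha = 0.05. reject H0.

n_eff = 13, pos = 13, neg = 0, p = 0.000244, reject H0.


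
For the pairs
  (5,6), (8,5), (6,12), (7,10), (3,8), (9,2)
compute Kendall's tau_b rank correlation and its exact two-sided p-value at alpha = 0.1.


Step 1: Enumerate the 15 unordered pairs (i,j) with i<j and classify each by sign(x_j-x_i) * sign(y_j-y_i).
  (1,2):dx=+3,dy=-1->D; (1,3):dx=+1,dy=+6->C; (1,4):dx=+2,dy=+4->C; (1,5):dx=-2,dy=+2->D
  (1,6):dx=+4,dy=-4->D; (2,3):dx=-2,dy=+7->D; (2,4):dx=-1,dy=+5->D; (2,5):dx=-5,dy=+3->D
  (2,6):dx=+1,dy=-3->D; (3,4):dx=+1,dy=-2->D; (3,5):dx=-3,dy=-4->C; (3,6):dx=+3,dy=-10->D
  (4,5):dx=-4,dy=-2->C; (4,6):dx=+2,dy=-8->D; (5,6):dx=+6,dy=-6->D
Step 2: C = 4, D = 11, total pairs = 15.
Step 3: tau = (C - D)/(n(n-1)/2) = (4 - 11)/15 = -0.466667.
Step 4: Exact two-sided p-value (enumerate n! = 720 permutations of y under H0): p = 0.272222.
Step 5: alpha = 0.1. fail to reject H0.

tau_b = -0.4667 (C=4, D=11), p = 0.272222, fail to reject H0.


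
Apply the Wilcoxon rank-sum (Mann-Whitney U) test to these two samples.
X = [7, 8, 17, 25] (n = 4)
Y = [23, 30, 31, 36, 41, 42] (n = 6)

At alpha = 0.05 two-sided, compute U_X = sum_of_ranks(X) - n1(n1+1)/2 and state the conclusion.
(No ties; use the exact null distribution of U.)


Step 1: Combine and sort all 10 observations; assign midranks.
sorted (value, group): (7,X), (8,X), (17,X), (23,Y), (25,X), (30,Y), (31,Y), (36,Y), (41,Y), (42,Y)
ranks: 7->1, 8->2, 17->3, 23->4, 25->5, 30->6, 31->7, 36->8, 41->9, 42->10
Step 2: Rank sum for X: R1 = 1 + 2 + 3 + 5 = 11.
Step 3: U_X = R1 - n1(n1+1)/2 = 11 - 4*5/2 = 11 - 10 = 1.
       U_Y = n1*n2 - U_X = 24 - 1 = 23.
Step 4: No ties, so the exact null distribution of U (based on enumerating the C(10,4) = 210 equally likely rank assignments) gives the two-sided p-value.
Step 5: p-value = 0.019048; compare to alpha = 0.05. reject H0.

U_X = 1, p = 0.019048, reject H0 at alpha = 0.05.


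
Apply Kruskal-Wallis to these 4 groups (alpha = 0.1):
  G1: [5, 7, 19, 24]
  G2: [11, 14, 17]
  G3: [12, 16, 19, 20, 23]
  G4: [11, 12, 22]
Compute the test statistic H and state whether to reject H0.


Step 1: Combine all N = 15 observations and assign midranks.
sorted (value, group, rank): (5,G1,1), (7,G1,2), (11,G2,3.5), (11,G4,3.5), (12,G3,5.5), (12,G4,5.5), (14,G2,7), (16,G3,8), (17,G2,9), (19,G1,10.5), (19,G3,10.5), (20,G3,12), (22,G4,13), (23,G3,14), (24,G1,15)
Step 2: Sum ranks within each group.
R_1 = 28.5 (n_1 = 4)
R_2 = 19.5 (n_2 = 3)
R_3 = 50 (n_3 = 5)
R_4 = 22 (n_4 = 3)
Step 3: H = 12/(N(N+1)) * sum(R_i^2/n_i) - 3(N+1)
     = 12/(15*16) * (28.5^2/4 + 19.5^2/3 + 50^2/5 + 22^2/3) - 3*16
     = 0.050000 * 991.146 - 48
     = 1.557292.
Step 4: Ties present; correction factor C = 1 - 18/(15^3 - 15) = 0.994643. Corrected H = 1.557292 / 0.994643 = 1.565679.
Step 5: Under H0, H ~ chi^2(3); p-value = 0.667197.
Step 6: alpha = 0.1. fail to reject H0.

H = 1.5657, df = 3, p = 0.667197, fail to reject H0.


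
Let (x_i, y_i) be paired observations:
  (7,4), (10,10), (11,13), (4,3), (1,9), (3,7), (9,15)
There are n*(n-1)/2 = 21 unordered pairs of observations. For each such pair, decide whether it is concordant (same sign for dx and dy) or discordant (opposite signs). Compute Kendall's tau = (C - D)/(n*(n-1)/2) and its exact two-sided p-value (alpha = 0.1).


Step 1: Enumerate the 21 unordered pairs (i,j) with i<j and classify each by sign(x_j-x_i) * sign(y_j-y_i).
  (1,2):dx=+3,dy=+6->C; (1,3):dx=+4,dy=+9->C; (1,4):dx=-3,dy=-1->C; (1,5):dx=-6,dy=+5->D
  (1,6):dx=-4,dy=+3->D; (1,7):dx=+2,dy=+11->C; (2,3):dx=+1,dy=+3->C; (2,4):dx=-6,dy=-7->C
  (2,5):dx=-9,dy=-1->C; (2,6):dx=-7,dy=-3->C; (2,7):dx=-1,dy=+5->D; (3,4):dx=-7,dy=-10->C
  (3,5):dx=-10,dy=-4->C; (3,6):dx=-8,dy=-6->C; (3,7):dx=-2,dy=+2->D; (4,5):dx=-3,dy=+6->D
  (4,6):dx=-1,dy=+4->D; (4,7):dx=+5,dy=+12->C; (5,6):dx=+2,dy=-2->D; (5,7):dx=+8,dy=+6->C
  (6,7):dx=+6,dy=+8->C
Step 2: C = 14, D = 7, total pairs = 21.
Step 3: tau = (C - D)/(n(n-1)/2) = (14 - 7)/21 = 0.333333.
Step 4: Exact two-sided p-value (enumerate n! = 5040 permutations of y under H0): p = 0.381349.
Step 5: alpha = 0.1. fail to reject H0.

tau_b = 0.3333 (C=14, D=7), p = 0.381349, fail to reject H0.


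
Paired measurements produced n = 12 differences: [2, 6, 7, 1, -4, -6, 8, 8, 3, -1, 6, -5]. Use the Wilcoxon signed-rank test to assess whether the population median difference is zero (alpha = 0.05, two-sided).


Step 1: Drop any zero differences (none here) and take |d_i|.
|d| = [2, 6, 7, 1, 4, 6, 8, 8, 3, 1, 6, 5]
Step 2: Midrank |d_i| (ties get averaged ranks).
ranks: |2|->3, |6|->8, |7|->10, |1|->1.5, |4|->5, |6|->8, |8|->11.5, |8|->11.5, |3|->4, |1|->1.5, |6|->8, |5|->6
Step 3: Attach original signs; sum ranks with positive sign and with negative sign.
W+ = 3 + 8 + 10 + 1.5 + 11.5 + 11.5 + 4 + 8 = 57.5
W- = 5 + 8 + 1.5 + 6 = 20.5
(Check: W+ + W- = 78 should equal n(n+1)/2 = 78.)
Step 4: Test statistic W = min(W+, W-) = 20.5.
Step 5: Ties in |d|, so use the tie-corrected normal approximation.
        E[W] = n(n+1)/4 = 12*13/4 = 39.
        Tie groups: |d|=1 (t=2), |d|=6 (t=3), |d|=8 (t=2); sum(t^3 - t) = 36.
        Var[W] = n(n+1)(2n+1)/24 - sum(t^3-t)/48 = 3900/24 - 36/48 = 161.75.
        z = (W - E[W]) / sqrt(Var[W]) = (20.5 - 39) / 12.7181 = -1.4546.
        Two-sided p = 2*Phi(z) = 0.145774.
Step 6: alpha = 0.05. fail to reject H0.

W+ = 57.5, W- = 20.5, W = min = 20.5, p = 0.145774, fail to reject H0.


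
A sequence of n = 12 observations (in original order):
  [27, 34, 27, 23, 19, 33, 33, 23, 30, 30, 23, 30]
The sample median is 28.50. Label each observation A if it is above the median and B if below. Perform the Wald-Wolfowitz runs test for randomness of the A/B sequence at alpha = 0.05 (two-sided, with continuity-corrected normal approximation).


Step 1: Compute median = 28.50; label A = above, B = below.
Labels in order: BABBBAABAABA  (n_A = 6, n_B = 6)
Step 2: Count runs R = 8.
Step 3: Under H0 (random ordering), E[R] = 2*n_A*n_B/(n_A+n_B) + 1 = 2*6*6/12 + 1 = 7.0000.
        Var[R] = 2*n_A*n_B*(2*n_A*n_B - n_A - n_B) / ((n_A+n_B)^2 * (n_A+n_B-1)) = 4320/1584 = 2.7273.
        SD[R] = 1.6514.
Step 4: Continuity-corrected z = (R - 0.5 - E[R]) / SD[R] = (8 - 0.5 - 7.0000) / 1.6514 = 0.3028.
Step 5: Two-sided p-value via normal approximation = 2*(1 - Phi(|z|)) = 0.762069.
Step 6: alpha = 0.05. fail to reject H0.

R = 8, z = 0.3028, p = 0.762069, fail to reject H0.


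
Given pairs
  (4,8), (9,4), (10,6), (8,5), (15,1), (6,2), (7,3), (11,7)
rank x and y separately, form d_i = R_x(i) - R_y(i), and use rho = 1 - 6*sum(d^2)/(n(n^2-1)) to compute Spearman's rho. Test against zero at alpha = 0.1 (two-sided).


Step 1: Rank x and y separately (midranks; no ties here).
rank(x): 4->1, 9->5, 10->6, 8->4, 15->8, 6->2, 7->3, 11->7
rank(y): 8->8, 4->4, 6->6, 5->5, 1->1, 2->2, 3->3, 7->7
Step 2: d_i = R_x(i) - R_y(i); compute d_i^2.
  (1-8)^2=49, (5-4)^2=1, (6-6)^2=0, (4-5)^2=1, (8-1)^2=49, (2-2)^2=0, (3-3)^2=0, (7-7)^2=0
sum(d^2) = 100.
Step 3: rho = 1 - 6*100 / (8*(8^2 - 1)) = 1 - 600/504 = -0.190476.
Step 4: Under H0, t = rho * sqrt((n-2)/(1-rho^2)) = -0.4753 ~ t(6).
Step 5: Two-sided p-value from the t-distribution with 6 df = 0.651401.
Step 6: alpha = 0.1. fail to reject H0.

rho = -0.1905, p = 0.651401, fail to reject H0 at alpha = 0.1.


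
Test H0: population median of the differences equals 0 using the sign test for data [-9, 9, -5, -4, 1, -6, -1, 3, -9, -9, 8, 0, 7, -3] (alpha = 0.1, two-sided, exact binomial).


Step 1: Discard zero differences. Original n = 14; n_eff = number of nonzero differences = 13.
Nonzero differences (with sign): -9, +9, -5, -4, +1, -6, -1, +3, -9, -9, +8, +7, -3
Step 2: Count signs: positive = 5, negative = 8.
Step 3: Under H0: P(positive) = 0.5, so the number of positives S ~ Bin(13, 0.5).
Step 4: Two-sided exact p-value = sum of Bin(13,0.5) probabilities at or below the observed probability = 0.581055.
Step 5: alpha = 0.1. fail to reject H0.

n_eff = 13, pos = 5, neg = 8, p = 0.581055, fail to reject H0.


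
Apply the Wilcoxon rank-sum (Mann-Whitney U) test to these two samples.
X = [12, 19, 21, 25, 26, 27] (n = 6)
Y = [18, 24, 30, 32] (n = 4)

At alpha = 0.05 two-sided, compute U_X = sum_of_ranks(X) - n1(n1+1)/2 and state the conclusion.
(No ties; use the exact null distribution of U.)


Step 1: Combine and sort all 10 observations; assign midranks.
sorted (value, group): (12,X), (18,Y), (19,X), (21,X), (24,Y), (25,X), (26,X), (27,X), (30,Y), (32,Y)
ranks: 12->1, 18->2, 19->3, 21->4, 24->5, 25->6, 26->7, 27->8, 30->9, 32->10
Step 2: Rank sum for X: R1 = 1 + 3 + 4 + 6 + 7 + 8 = 29.
Step 3: U_X = R1 - n1(n1+1)/2 = 29 - 6*7/2 = 29 - 21 = 8.
       U_Y = n1*n2 - U_X = 24 - 8 = 16.
Step 4: No ties, so the exact null distribution of U (based on enumerating the C(10,6) = 210 equally likely rank assignments) gives the two-sided p-value.
Step 5: p-value = 0.476190; compare to alpha = 0.05. fail to reject H0.

U_X = 8, p = 0.476190, fail to reject H0 at alpha = 0.05.


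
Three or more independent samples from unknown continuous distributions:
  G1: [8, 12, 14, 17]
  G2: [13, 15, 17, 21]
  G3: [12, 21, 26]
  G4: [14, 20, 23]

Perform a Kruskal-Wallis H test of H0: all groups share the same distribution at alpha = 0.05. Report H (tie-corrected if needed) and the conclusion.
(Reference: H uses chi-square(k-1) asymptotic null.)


Step 1: Combine all N = 14 observations and assign midranks.
sorted (value, group, rank): (8,G1,1), (12,G1,2.5), (12,G3,2.5), (13,G2,4), (14,G1,5.5), (14,G4,5.5), (15,G2,7), (17,G1,8.5), (17,G2,8.5), (20,G4,10), (21,G2,11.5), (21,G3,11.5), (23,G4,13), (26,G3,14)
Step 2: Sum ranks within each group.
R_1 = 17.5 (n_1 = 4)
R_2 = 31 (n_2 = 4)
R_3 = 28 (n_3 = 3)
R_4 = 28.5 (n_4 = 3)
Step 3: H = 12/(N(N+1)) * sum(R_i^2/n_i) - 3(N+1)
     = 12/(14*15) * (17.5^2/4 + 31^2/4 + 28^2/3 + 28.5^2/3) - 3*15
     = 0.057143 * 848.896 - 45
     = 3.508333.
Step 4: Ties present; correction factor C = 1 - 24/(14^3 - 14) = 0.991209. Corrected H = 3.508333 / 0.991209 = 3.539449.
Step 5: Under H0, H ~ chi^2(3); p-value = 0.315682.
Step 6: alpha = 0.05. fail to reject H0.

H = 3.5394, df = 3, p = 0.315682, fail to reject H0.


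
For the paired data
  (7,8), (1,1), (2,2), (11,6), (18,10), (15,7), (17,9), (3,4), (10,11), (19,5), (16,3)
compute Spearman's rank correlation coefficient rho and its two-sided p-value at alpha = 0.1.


Step 1: Rank x and y separately (midranks; no ties here).
rank(x): 7->4, 1->1, 2->2, 11->6, 18->10, 15->7, 17->9, 3->3, 10->5, 19->11, 16->8
rank(y): 8->8, 1->1, 2->2, 6->6, 10->10, 7->7, 9->9, 4->4, 11->11, 5->5, 3->3
Step 2: d_i = R_x(i) - R_y(i); compute d_i^2.
  (4-8)^2=16, (1-1)^2=0, (2-2)^2=0, (6-6)^2=0, (10-10)^2=0, (7-7)^2=0, (9-9)^2=0, (3-4)^2=1, (5-11)^2=36, (11-5)^2=36, (8-3)^2=25
sum(d^2) = 114.
Step 3: rho = 1 - 6*114 / (11*(11^2 - 1)) = 1 - 684/1320 = 0.481818.
Step 4: Under H0, t = rho * sqrt((n-2)/(1-rho^2)) = 1.6496 ~ t(9).
Step 5: Two-sided p-value from the t-distribution with 9 df = 0.133434.
Step 6: alpha = 0.1. fail to reject H0.

rho = 0.4818, p = 0.133434, fail to reject H0 at alpha = 0.1.


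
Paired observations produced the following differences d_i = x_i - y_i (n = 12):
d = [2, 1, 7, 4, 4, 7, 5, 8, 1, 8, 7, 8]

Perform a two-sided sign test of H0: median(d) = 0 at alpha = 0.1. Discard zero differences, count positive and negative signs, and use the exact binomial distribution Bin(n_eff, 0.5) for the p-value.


Step 1: Discard zero differences. Original n = 12; n_eff = number of nonzero differences = 12.
Nonzero differences (with sign): +2, +1, +7, +4, +4, +7, +5, +8, +1, +8, +7, +8
Step 2: Count signs: positive = 12, negative = 0.
Step 3: Under H0: P(positive) = 0.5, so the number of positives S ~ Bin(12, 0.5).
Step 4: Two-sided exact p-value = sum of Bin(12,0.5) probabilities at or below the observed probability = 0.000488.
Step 5: alpha = 0.1. reject H0.

n_eff = 12, pos = 12, neg = 0, p = 0.000488, reject H0.


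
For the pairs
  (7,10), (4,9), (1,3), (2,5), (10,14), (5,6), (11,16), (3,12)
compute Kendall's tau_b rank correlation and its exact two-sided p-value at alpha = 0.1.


Step 1: Enumerate the 28 unordered pairs (i,j) with i<j and classify each by sign(x_j-x_i) * sign(y_j-y_i).
  (1,2):dx=-3,dy=-1->C; (1,3):dx=-6,dy=-7->C; (1,4):dx=-5,dy=-5->C; (1,5):dx=+3,dy=+4->C
  (1,6):dx=-2,dy=-4->C; (1,7):dx=+4,dy=+6->C; (1,8):dx=-4,dy=+2->D; (2,3):dx=-3,dy=-6->C
  (2,4):dx=-2,dy=-4->C; (2,5):dx=+6,dy=+5->C; (2,6):dx=+1,dy=-3->D; (2,7):dx=+7,dy=+7->C
  (2,8):dx=-1,dy=+3->D; (3,4):dx=+1,dy=+2->C; (3,5):dx=+9,dy=+11->C; (3,6):dx=+4,dy=+3->C
  (3,7):dx=+10,dy=+13->C; (3,8):dx=+2,dy=+9->C; (4,5):dx=+8,dy=+9->C; (4,6):dx=+3,dy=+1->C
  (4,7):dx=+9,dy=+11->C; (4,8):dx=+1,dy=+7->C; (5,6):dx=-5,dy=-8->C; (5,7):dx=+1,dy=+2->C
  (5,8):dx=-7,dy=-2->C; (6,7):dx=+6,dy=+10->C; (6,8):dx=-2,dy=+6->D; (7,8):dx=-8,dy=-4->C
Step 2: C = 24, D = 4, total pairs = 28.
Step 3: tau = (C - D)/(n(n-1)/2) = (24 - 4)/28 = 0.714286.
Step 4: Exact two-sided p-value (enumerate n! = 40320 permutations of y under H0): p = 0.014137.
Step 5: alpha = 0.1. reject H0.

tau_b = 0.7143 (C=24, D=4), p = 0.014137, reject H0.


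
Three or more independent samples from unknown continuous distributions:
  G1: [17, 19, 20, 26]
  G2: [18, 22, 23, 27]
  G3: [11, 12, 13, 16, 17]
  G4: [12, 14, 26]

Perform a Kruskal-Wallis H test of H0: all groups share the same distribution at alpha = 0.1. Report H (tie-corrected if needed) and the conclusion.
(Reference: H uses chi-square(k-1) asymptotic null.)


Step 1: Combine all N = 16 observations and assign midranks.
sorted (value, group, rank): (11,G3,1), (12,G3,2.5), (12,G4,2.5), (13,G3,4), (14,G4,5), (16,G3,6), (17,G1,7.5), (17,G3,7.5), (18,G2,9), (19,G1,10), (20,G1,11), (22,G2,12), (23,G2,13), (26,G1,14.5), (26,G4,14.5), (27,G2,16)
Step 2: Sum ranks within each group.
R_1 = 43 (n_1 = 4)
R_2 = 50 (n_2 = 4)
R_3 = 21 (n_3 = 5)
R_4 = 22 (n_4 = 3)
Step 3: H = 12/(N(N+1)) * sum(R_i^2/n_i) - 3(N+1)
     = 12/(16*17) * (43^2/4 + 50^2/4 + 21^2/5 + 22^2/3) - 3*17
     = 0.044118 * 1336.78 - 51
     = 7.975735.
Step 4: Ties present; correction factor C = 1 - 18/(16^3 - 16) = 0.995588. Corrected H = 7.975735 / 0.995588 = 8.011078.
Step 5: Under H0, H ~ chi^2(3); p-value = 0.045783.
Step 6: alpha = 0.1. reject H0.

H = 8.0111, df = 3, p = 0.045783, reject H0.


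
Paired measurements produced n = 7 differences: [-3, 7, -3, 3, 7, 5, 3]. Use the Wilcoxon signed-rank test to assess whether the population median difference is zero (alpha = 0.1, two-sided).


Step 1: Drop any zero differences (none here) and take |d_i|.
|d| = [3, 7, 3, 3, 7, 5, 3]
Step 2: Midrank |d_i| (ties get averaged ranks).
ranks: |3|->2.5, |7|->6.5, |3|->2.5, |3|->2.5, |7|->6.5, |5|->5, |3|->2.5
Step 3: Attach original signs; sum ranks with positive sign and with negative sign.
W+ = 6.5 + 2.5 + 6.5 + 5 + 2.5 = 23
W- = 2.5 + 2.5 = 5
(Check: W+ + W- = 28 should equal n(n+1)/2 = 28.)
Step 4: Test statistic W = min(W+, W-) = 5.
Step 5: Ties in |d|, so use the tie-corrected normal approximation.
        E[W] = n(n+1)/4 = 7*8/4 = 14.
        Tie groups: |d|=3 (t=4), |d|=7 (t=2); sum(t^3 - t) = 66.
        Var[W] = n(n+1)(2n+1)/24 - sum(t^3-t)/48 = 840/24 - 66/48 = 33.625.
        z = (W - E[W]) / sqrt(Var[W]) = (5 - 14) / 5.7987 = -1.5521.
        Two-sided p = 2*Phi(z) = 0.120645.
Step 6: alpha = 0.1. fail to reject H0.

W+ = 23, W- = 5, W = min = 5, p = 0.120645, fail to reject H0.
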